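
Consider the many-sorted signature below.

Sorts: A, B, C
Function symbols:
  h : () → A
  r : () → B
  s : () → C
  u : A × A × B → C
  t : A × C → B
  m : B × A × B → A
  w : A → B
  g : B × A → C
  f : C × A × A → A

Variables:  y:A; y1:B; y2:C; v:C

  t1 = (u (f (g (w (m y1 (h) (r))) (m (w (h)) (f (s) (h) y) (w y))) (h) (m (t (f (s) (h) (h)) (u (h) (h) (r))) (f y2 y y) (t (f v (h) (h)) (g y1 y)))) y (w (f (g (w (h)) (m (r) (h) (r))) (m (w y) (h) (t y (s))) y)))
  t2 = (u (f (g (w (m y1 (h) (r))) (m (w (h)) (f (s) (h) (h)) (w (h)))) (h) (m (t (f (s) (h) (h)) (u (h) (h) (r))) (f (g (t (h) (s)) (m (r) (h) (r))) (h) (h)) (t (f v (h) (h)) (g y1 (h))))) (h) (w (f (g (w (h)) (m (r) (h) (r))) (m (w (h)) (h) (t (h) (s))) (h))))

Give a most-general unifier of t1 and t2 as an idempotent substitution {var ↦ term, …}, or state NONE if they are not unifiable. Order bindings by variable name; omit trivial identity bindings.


{y ↦ (h), y2 ↦ (g (t (h) (s)) (m (r) (h) (r)))}


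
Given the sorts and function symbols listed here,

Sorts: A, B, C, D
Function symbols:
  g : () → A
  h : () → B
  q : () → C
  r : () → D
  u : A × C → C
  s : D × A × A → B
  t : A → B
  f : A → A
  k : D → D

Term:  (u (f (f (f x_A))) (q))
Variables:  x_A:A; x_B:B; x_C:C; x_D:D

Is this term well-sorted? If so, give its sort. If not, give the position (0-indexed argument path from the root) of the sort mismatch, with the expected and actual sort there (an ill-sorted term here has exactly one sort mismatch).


        x_A : A
      (f x_A) : A
    (f (f x_A)) : A
  (f (f (f x_A))) : A
  (q) : C
(u (f (f (f x_A))) (q)) : C

well-sorted; sort = C


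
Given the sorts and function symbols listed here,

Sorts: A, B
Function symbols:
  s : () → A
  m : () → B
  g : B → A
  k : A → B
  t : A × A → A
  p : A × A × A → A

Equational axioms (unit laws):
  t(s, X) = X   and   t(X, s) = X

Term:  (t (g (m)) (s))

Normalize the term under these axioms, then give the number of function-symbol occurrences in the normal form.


size = 2

1. (t (g (m)) (s))  →  (g (m))
normal form: (g (m))


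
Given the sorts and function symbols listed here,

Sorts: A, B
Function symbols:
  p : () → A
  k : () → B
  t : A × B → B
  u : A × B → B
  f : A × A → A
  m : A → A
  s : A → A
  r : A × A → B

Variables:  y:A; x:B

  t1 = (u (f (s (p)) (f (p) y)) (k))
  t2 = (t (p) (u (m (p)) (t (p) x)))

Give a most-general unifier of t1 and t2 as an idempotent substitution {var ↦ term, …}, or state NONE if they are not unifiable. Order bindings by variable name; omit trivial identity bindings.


NONE (not unifiable)

head clash or occurs-check failure — not unifiable


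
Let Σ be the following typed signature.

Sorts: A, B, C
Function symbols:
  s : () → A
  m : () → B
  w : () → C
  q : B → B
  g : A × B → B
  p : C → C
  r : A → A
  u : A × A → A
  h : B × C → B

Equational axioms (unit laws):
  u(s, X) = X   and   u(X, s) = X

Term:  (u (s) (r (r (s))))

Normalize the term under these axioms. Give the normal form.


1. (u (s) (r (r (s))))  →  (r (r (s)))

normal form = (r (r (s)))


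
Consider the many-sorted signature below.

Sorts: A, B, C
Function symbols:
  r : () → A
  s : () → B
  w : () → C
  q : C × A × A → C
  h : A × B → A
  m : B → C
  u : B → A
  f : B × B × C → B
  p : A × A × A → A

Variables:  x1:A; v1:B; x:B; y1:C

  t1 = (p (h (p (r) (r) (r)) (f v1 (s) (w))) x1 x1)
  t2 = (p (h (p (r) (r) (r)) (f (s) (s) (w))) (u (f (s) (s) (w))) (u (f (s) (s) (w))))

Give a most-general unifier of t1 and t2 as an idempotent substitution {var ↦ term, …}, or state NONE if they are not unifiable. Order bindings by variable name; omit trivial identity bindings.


{v1 ↦ (s), x1 ↦ (u (f (s) (s) (w)))}


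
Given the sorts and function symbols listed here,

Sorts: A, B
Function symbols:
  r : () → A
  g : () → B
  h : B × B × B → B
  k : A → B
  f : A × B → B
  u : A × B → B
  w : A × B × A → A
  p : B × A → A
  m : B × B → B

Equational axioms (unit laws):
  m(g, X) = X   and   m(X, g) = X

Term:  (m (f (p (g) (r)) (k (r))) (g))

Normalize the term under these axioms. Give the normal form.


normal form = (f (p (g) (r)) (k (r)))

1. (m (f (p (g) (r)) (k (r))) (g))  →  (f (p (g) (r)) (k (r)))


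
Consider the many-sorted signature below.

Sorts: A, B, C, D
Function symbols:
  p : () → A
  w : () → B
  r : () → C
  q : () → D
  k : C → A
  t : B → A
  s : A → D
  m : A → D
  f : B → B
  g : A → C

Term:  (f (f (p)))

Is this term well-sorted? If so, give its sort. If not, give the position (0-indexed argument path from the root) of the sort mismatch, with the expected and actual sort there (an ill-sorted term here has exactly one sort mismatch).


ill-sorted at position [0, 0]: expected B, got A

    (p) : A
  (f (p)) : ✗ arg 0 at [0, 0] has sort A, expected B


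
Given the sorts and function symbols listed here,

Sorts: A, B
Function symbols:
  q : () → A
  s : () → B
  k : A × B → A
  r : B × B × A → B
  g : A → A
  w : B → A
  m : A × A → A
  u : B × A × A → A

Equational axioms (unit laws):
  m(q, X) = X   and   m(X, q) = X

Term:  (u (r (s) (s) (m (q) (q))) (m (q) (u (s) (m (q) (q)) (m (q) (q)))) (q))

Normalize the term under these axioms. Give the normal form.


1. (u (r (s) (s) (m (q) (q))) (m (q) (u (s) (m (q) (q)) (m (q) (q)))) (q))  →  (u (r (s) (s) (q)) (m (q) (u (s) (m (q) (q)) (m (q) (q)))) (q))
2. (u (r (s) (s) (q)) (m (q) (u (s) (m (q) (q)) (m (q) (q)))) (q))  →  (u (r (s) (s) (q)) (u (s) (m (q) (q)) (m (q) (q))) (q))
3. (u (r (s) (s) (q)) (u (s) (m (q) (q)) (m (q) (q))) (q))  →  (u (r (s) (s) (q)) (u (s) (q) (m (q) (q))) (q))
4. (u (r (s) (s) (q)) (u (s) (q) (m (q) (q))) (q))  →  (u (r (s) (s) (q)) (u (s) (q) (q)) (q))

normal form = (u (r (s) (s) (q)) (u (s) (q) (q)) (q))


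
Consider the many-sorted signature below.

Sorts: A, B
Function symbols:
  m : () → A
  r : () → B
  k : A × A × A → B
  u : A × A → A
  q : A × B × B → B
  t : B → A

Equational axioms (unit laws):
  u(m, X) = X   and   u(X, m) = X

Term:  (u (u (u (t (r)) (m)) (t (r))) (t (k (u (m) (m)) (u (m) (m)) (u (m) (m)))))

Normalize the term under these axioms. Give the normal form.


1. (u (u (u (t (r)) (m)) (t (r))) (t (k (u (m) (m)) (u (m) (m)) (u (m) (m)))))  →  (u (u (t (r)) (t (r))) (t (k (u (m) (m)) (u (m) (m)) (u (m) (m)))))
2. (u (u (t (r)) (t (r))) (t (k (u (m) (m)) (u (m) (m)) (u (m) (m)))))  →  (u (u (t (r)) (t (r))) (t (k (m) (u (m) (m)) (u (m) (m)))))
3. (u (u (t (r)) (t (r))) (t (k (m) (u (m) (m)) (u (m) (m)))))  →  (u (u (t (r)) (t (r))) (t (k (m) (m) (u (m) (m)))))
4. (u (u (t (r)) (t (r))) (t (k (m) (m) (u (m) (m)))))  →  (u (u (t (r)) (t (r))) (t (k (m) (m) (m))))

normal form = (u (u (t (r)) (t (r))) (t (k (m) (m) (m))))


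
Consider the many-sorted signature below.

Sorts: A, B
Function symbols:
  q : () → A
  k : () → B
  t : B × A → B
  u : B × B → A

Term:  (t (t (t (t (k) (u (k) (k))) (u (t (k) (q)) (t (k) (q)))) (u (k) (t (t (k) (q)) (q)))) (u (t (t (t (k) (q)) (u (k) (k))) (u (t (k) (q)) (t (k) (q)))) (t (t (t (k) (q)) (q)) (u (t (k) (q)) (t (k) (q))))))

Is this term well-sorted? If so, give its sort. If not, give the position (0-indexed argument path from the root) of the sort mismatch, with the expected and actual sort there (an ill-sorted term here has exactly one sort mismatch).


well-sorted; sort = B

        (k) : B
          (k) : B
          (k) : B
        (u (k) (k)) : A
      (t (k) (u (k) (k))) : B
          (k) : B
          (q) : A
        (t (k) (q)) : B
          (k) : B
          (q) : A
        (t (k) (q)) : B
      (u (t (k) (q)) (t (k) (q))) : A
    (t (t (k) (u (k) (k))) (u (t (k) (q)) (t (k) (q)))) : B
      (k) : B
          (k) : B
          (q) : A
        (t (k) (q)) : B
        (q) : A
      (t (t (k) (q)) (q)) : B
    (u (k) (t (t (k) (q)) (q))) : A
  (t (t (t (k) (u (k) (k))) (u (t (k) (q)) (t (k) (q)))) (u (k) (t (t (k) (q)) (q)))) : B
          (k) : B
          (q) : A
        (t (k) (q)) : B
          (k) : B
          (k) : B
        (u (k) (k)) : A
      (t (t (k) (q)) (u (k) (k))) : B
          (k) : B
          (q) : A
        (t (k) (q)) : B
          (k) : B
          (q) : A
        (t (k) (q)) : B
      (u (t (k) (q)) (t (k) (q))) : A
    (t (t (t (k) (q)) (u (k) (k))) (u (t (k) (q)) (t (k) (q)))) : B
          (k) : B
          (q) : A
        (t (k) (q)) : B
        (q) : A
      (t (t (k) (q)) (q)) : B
          (k) : B
          (q) : A
        (t (k) (q)) : B
          (k) : B
          (q) : A
        (t (k) (q)) : B
      (u (t (k) (q)) (t (k) (q))) : A
    (t (t (t (k) (q)) (q)) (u (t (k) (q)) (t (k) (q)))) : B
  (u (t (t (t (k) (q)) (u (k) (k))) (u (t (k) (q)) (t (k) (q)))) (t (t (t (k) (q)) (q)) (u (t (k) (q)) (t (k) (q))))) : A
(t (t (t (t (k) (u (k) (k))) (u (t (k) (q)) (t (k) (q)))) (u (k) (t (t (k) (q)) (q)))) (u (t (t (t (k) (q)) (u (k) (k))) (u (t (k) (q)) (t (k) (q)))) (t (t (t (k) (q)) (q)) (u (t (k) (q)) (t (k) (q)))))) : B


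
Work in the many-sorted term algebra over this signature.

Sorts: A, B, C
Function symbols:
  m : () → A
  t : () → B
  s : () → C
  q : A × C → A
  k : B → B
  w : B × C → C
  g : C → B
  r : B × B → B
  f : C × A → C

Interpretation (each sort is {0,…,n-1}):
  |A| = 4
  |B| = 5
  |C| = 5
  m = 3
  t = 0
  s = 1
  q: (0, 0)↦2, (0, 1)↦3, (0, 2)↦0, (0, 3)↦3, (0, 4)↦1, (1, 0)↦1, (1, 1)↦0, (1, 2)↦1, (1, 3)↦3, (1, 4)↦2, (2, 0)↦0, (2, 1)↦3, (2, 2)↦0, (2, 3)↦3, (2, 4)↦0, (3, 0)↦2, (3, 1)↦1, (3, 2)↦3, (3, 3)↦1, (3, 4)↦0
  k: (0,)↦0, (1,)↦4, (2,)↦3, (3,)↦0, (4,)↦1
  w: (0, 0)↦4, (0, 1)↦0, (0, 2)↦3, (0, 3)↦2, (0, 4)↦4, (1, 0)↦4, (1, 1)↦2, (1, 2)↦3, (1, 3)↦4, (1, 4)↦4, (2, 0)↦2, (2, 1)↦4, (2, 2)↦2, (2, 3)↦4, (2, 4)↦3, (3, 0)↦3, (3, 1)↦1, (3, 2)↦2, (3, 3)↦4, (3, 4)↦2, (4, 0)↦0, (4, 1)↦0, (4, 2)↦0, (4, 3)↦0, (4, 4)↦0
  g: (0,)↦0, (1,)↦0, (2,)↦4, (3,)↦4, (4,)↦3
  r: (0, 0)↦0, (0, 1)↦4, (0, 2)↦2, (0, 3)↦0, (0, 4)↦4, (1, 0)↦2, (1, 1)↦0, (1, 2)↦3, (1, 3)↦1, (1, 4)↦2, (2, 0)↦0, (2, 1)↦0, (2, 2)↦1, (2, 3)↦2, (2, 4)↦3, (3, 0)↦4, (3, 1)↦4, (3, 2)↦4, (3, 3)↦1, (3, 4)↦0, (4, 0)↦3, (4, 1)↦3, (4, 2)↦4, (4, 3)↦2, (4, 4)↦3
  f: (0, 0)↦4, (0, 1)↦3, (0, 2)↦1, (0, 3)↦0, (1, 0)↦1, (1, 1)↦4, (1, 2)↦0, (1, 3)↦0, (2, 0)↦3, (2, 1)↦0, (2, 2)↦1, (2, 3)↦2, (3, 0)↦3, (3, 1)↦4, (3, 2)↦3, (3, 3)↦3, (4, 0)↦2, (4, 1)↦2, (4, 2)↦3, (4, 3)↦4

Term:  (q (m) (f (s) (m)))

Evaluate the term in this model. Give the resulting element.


  m = 3
  s = 1
  m = 3
  (f (s) (m)) = f(1, 3) = 0
  (q (m) (f (s) (m))) = q(3, 0) = 2

value = 2


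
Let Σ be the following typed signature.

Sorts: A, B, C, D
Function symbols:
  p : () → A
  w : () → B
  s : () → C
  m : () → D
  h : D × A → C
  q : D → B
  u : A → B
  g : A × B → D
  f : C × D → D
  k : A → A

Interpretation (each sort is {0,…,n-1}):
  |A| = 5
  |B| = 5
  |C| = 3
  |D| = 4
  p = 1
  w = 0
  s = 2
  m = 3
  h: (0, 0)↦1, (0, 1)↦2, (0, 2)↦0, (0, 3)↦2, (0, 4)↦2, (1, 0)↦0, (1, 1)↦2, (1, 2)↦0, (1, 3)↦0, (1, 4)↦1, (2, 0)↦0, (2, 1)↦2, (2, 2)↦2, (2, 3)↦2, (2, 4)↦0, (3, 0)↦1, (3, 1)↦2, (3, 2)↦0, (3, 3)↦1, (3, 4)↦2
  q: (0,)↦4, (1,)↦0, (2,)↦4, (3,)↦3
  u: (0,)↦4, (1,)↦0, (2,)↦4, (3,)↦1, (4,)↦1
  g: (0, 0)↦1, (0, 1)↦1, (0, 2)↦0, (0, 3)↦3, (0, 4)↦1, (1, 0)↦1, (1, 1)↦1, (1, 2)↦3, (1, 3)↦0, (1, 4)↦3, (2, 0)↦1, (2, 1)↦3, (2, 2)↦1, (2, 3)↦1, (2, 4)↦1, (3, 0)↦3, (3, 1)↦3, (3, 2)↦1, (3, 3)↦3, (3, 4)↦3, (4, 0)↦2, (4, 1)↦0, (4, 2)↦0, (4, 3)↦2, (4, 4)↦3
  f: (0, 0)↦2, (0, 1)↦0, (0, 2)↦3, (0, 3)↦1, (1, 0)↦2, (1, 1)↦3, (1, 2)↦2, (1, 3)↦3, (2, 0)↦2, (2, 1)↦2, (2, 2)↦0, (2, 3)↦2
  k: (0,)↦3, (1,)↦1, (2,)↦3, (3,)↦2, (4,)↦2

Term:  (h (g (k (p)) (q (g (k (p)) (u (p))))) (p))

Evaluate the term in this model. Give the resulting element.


value = 2

  p = 1
  (k (p)) = k(1,) = 1
  p = 1
  (k (p)) = k(1,) = 1
  p = 1
  (u (p)) = u(1,) = 0
  (g (k (p)) (u (p))) = g(1, 0) = 1
  (q (g (k (p)) (u (p)))) = q(1,) = 0
  (g (k (p)) (q (g (k (p)) (u (p))))) = g(1, 0) = 1
  p = 1
  (h (g (k (p)) (q (g (k (p)) (u (p))))) (p)) = h(1, 1) = 2


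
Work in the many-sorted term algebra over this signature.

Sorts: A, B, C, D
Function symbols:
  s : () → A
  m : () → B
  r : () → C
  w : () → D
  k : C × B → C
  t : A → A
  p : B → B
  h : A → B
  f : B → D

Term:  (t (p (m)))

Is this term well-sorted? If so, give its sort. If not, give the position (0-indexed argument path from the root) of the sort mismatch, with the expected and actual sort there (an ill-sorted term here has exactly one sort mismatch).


ill-sorted at position [0]: expected A, got B

    (m) : B
  (p (m)) : B
(t (p (m))) : ✗ arg 0 at [0] has sort B, expected A


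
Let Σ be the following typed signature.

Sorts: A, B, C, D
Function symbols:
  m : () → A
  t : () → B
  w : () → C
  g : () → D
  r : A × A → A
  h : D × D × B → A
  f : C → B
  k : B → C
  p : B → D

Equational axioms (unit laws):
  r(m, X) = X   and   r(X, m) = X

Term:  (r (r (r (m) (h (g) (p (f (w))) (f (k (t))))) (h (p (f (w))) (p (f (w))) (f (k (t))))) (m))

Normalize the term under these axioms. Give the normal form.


1. (r (r (r (m) (h (g) (p (f (w))) (f (k (t))))) (h (p (f (w))) (p (f (w))) (f (k (t))))) (m))  →  (r (r (m) (h (g) (p (f (w))) (f (k (t))))) (h (p (f (w))) (p (f (w))) (f (k (t)))))
2. (r (r (m) (h (g) (p (f (w))) (f (k (t))))) (h (p (f (w))) (p (f (w))) (f (k (t)))))  →  (r (h (g) (p (f (w))) (f (k (t)))) (h (p (f (w))) (p (f (w))) (f (k (t)))))

normal form = (r (h (g) (p (f (w))) (f (k (t)))) (h (p (f (w))) (p (f (w))) (f (k (t)))))


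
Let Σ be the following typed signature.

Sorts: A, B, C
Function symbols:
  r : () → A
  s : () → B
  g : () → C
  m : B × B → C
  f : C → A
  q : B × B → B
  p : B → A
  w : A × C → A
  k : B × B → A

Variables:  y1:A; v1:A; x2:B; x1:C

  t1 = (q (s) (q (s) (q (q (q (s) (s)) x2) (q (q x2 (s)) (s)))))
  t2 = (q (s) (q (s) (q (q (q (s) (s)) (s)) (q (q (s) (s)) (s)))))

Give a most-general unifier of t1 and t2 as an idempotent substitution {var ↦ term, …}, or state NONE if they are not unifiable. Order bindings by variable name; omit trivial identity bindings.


{x2 ↦ (s)}


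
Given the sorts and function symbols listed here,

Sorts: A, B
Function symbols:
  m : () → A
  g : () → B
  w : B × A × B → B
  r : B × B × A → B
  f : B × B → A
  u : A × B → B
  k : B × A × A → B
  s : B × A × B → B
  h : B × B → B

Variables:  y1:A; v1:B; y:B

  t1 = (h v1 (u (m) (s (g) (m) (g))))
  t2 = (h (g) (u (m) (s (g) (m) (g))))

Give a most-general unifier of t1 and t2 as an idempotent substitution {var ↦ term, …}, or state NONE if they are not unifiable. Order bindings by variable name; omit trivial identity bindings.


{v1 ↦ (g)}


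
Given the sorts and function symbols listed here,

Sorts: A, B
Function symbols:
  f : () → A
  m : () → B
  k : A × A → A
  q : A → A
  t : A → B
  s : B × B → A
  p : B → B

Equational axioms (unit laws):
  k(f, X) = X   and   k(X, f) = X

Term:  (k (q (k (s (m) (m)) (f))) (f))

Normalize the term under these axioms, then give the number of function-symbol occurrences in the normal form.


1. (k (q (k (s (m) (m)) (f))) (f))  →  (q (k (s (m) (m)) (f)))
2. (q (k (s (m) (m)) (f)))  →  (q (s (m) (m)))
normal form: (q (s (m) (m)))

size = 4


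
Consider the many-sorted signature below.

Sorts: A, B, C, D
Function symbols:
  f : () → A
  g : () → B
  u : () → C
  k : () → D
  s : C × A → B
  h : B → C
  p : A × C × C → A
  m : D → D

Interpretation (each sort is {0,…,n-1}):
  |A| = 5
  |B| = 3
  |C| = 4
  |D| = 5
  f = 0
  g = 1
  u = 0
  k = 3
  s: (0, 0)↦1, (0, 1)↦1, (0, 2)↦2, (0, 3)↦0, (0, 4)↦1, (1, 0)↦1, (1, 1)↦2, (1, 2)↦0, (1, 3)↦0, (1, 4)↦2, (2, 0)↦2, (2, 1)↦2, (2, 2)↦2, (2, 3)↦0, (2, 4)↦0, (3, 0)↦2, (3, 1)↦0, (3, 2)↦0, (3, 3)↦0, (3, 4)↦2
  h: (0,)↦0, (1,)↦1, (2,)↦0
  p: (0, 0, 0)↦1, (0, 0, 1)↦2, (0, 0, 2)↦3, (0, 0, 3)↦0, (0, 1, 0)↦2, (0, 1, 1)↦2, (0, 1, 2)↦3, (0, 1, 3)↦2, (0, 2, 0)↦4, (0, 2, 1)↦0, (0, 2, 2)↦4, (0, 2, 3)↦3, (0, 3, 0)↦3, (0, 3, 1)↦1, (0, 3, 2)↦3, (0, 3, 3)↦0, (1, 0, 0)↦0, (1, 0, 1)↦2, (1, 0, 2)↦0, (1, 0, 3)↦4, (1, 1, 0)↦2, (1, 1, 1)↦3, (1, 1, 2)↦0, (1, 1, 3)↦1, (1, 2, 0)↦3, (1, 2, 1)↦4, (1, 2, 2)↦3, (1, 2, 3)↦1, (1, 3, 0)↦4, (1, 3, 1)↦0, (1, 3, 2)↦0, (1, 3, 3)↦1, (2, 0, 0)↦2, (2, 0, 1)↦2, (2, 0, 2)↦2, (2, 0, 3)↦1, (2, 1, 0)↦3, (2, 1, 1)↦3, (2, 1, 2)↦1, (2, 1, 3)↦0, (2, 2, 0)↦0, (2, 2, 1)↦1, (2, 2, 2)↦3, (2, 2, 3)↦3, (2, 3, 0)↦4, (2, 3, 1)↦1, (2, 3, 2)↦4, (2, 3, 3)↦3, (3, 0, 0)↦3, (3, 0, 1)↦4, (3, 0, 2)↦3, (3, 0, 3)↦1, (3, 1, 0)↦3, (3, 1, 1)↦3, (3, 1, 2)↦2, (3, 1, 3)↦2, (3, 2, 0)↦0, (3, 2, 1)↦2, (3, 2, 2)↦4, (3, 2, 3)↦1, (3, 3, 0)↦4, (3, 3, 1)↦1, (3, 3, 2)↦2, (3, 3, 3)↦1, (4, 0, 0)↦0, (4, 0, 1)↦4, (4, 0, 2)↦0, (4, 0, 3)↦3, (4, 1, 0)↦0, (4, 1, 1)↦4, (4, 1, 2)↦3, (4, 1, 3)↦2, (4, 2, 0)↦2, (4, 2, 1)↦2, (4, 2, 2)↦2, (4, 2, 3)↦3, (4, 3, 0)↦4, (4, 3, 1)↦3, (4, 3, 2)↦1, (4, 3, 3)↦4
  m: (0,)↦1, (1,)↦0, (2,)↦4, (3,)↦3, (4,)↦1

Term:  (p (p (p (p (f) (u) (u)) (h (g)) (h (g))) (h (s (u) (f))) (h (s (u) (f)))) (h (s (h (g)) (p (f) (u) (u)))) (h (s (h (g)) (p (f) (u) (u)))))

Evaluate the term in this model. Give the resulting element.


value = 3

  f = 0
  u = 0
  u = 0
  (p (f) (u) (u)) = p(0, 0, 0) = 1
  g = 1
  (h (g)) = h(1,) = 1
  g = 1
  (h (g)) = h(1,) = 1
  (p (p (f) (u) (u)) (h (g)) (h (g))) = p(1, 1, 1) = 3
  u = 0
  f = 0
  (s (u) (f)) = s(0, 0) = 1
  (h (s (u) (f))) = h(1,) = 1
  u = 0
  f = 0
  (s (u) (f)) = s(0, 0) = 1
  (h (s (u) (f))) = h(1,) = 1
  (p (p (p (f) (u) (u)) (h (g)) (h (g))) (h (s (u) (f))) (h (s (u) (f)))) = p(3, 1, 1) = 3
  g = 1
  (h (g)) = h(1,) = 1
  f = 0
  u = 0
  u = 0
  (p (f) (u) (u)) = p(0, 0, 0) = 1
  (s (h (g)) (p (f) (u) (u))) = s(1, 1) = 2
  (h (s (h (g)) (p (f) (u) (u)))) = h(2,) = 0
  g = 1
  (h (g)) = h(1,) = 1
  f = 0
  u = 0
  u = 0
  (p (f) (u) (u)) = p(0, 0, 0) = 1
  (s (h (g)) (p (f) (u) (u))) = s(1, 1) = 2
  (h (s (h (g)) (p (f) (u) (u)))) = h(2,) = 0
  (p (p (p (p (f) (u) (u)) (h (g)) (h (g))) (h (s (u) (f))) (h (s (u) (f)))) (h (s (h (g)) (p (f) (u) (u)))) (h (s (h (g)) (p (f) (u) (u))))) = p(3, 0, 0) = 3


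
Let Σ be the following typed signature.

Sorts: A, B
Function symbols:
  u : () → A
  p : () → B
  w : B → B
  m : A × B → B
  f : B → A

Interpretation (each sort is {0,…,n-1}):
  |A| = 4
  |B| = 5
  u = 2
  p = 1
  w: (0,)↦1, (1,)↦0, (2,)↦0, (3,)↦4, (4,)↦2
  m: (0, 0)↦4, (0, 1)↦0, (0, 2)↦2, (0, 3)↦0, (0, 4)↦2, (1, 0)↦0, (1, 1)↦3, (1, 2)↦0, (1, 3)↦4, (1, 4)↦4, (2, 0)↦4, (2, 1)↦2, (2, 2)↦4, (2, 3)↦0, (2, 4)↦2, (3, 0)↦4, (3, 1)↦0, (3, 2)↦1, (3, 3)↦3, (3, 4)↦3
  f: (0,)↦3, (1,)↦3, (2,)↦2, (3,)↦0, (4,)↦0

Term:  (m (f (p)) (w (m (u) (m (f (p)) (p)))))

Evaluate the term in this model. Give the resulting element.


  p = 1
  (f (p)) = f(1,) = 3
  u = 2
  p = 1
  (f (p)) = f(1,) = 3
  p = 1
  (m (f (p)) (p)) = m(3, 1) = 0
  (m (u) (m (f (p)) (p))) = m(2, 0) = 4
  (w (m (u) (m (f (p)) (p)))) = w(4,) = 2
  (m (f (p)) (w (m (u) (m (f (p)) (p))))) = m(3, 2) = 1

value = 1


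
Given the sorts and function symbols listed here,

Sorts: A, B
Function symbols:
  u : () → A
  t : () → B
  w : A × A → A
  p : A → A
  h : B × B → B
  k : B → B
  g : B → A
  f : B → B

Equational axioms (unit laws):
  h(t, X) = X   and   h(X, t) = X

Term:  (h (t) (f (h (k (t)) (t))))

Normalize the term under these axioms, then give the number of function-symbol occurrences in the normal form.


size = 3

1. (h (t) (f (h (k (t)) (t))))  →  (f (h (k (t)) (t)))
2. (f (h (k (t)) (t)))  →  (f (k (t)))
normal form: (f (k (t)))


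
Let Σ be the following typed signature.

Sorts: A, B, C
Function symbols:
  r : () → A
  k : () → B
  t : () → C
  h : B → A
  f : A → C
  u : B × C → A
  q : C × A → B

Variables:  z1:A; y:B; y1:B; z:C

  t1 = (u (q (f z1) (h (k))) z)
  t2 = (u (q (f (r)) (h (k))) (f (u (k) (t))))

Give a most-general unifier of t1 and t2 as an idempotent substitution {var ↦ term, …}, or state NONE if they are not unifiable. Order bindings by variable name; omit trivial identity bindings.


{z ↦ (f (u (k) (t))), z1 ↦ (r)}


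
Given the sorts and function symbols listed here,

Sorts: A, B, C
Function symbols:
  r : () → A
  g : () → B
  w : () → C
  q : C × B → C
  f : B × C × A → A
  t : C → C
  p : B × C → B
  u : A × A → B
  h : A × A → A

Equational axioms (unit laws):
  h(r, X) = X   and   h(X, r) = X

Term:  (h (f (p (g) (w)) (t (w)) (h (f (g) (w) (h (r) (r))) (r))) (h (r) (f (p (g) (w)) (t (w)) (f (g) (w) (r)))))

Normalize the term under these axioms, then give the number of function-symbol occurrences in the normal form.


1. (h (f (p (g) (w)) (t (w)) (h (f (g) (w) (h (r) (r))) (r))) (h (r) (f (p (g) (w)) (t (w)) (f (g) (w) (r)))))  →  (h (f (p (g) (w)) (t (w)) (f (g) (w) (h (r) (r)))) (h (r) (f (p (g) (w)) (t (w)) (f (g) (w) (r)))))
2. (h (f (p (g) (w)) (t (w)) (f (g) (w) (h (r) (r)))) (h (r) (f (p (g) (w)) (t (w)) (f (g) (w) (r)))))  →  (h (f (p (g) (w)) (t (w)) (f (g) (w) (r))) (h (r) (f (p (g) (w)) (t (w)) (f (g) (w) (r)))))
3. (h (f (p (g) (w)) (t (w)) (f (g) (w) (r))) (h (r) (f (p (g) (w)) (t (w)) (f (g) (w) (r)))))  →  (h (f (p (g) (w)) (t (w)) (f (g) (w) (r))) (f (p (g) (w)) (t (w)) (f (g) (w) (r))))
normal form: (h (f (p (g) (w)) (t (w)) (f (g) (w) (r))) (f (p (g) (w)) (t (w)) (f (g) (w) (r))))

size = 21


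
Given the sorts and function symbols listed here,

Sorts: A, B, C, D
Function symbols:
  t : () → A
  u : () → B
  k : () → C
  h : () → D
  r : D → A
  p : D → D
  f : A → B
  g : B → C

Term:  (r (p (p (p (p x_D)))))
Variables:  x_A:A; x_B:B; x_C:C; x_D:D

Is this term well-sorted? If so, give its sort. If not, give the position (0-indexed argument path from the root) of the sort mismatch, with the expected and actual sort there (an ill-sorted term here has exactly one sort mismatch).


well-sorted; sort = A

          x_D : D
        (p x_D) : D
      (p (p x_D)) : D
    (p (p (p x_D))) : D
  (p (p (p (p x_D)))) : D
(r (p (p (p (p x_D))))) : A


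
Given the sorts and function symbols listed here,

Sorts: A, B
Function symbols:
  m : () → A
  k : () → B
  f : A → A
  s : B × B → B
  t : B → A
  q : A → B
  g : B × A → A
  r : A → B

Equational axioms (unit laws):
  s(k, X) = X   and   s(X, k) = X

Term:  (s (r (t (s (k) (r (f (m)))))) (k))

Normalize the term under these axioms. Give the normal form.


1. (s (r (t (s (k) (r (f (m)))))) (k))  →  (r (t (s (k) (r (f (m))))))
2. (r (t (s (k) (r (f (m))))))  →  (r (t (r (f (m)))))

normal form = (r (t (r (f (m)))))


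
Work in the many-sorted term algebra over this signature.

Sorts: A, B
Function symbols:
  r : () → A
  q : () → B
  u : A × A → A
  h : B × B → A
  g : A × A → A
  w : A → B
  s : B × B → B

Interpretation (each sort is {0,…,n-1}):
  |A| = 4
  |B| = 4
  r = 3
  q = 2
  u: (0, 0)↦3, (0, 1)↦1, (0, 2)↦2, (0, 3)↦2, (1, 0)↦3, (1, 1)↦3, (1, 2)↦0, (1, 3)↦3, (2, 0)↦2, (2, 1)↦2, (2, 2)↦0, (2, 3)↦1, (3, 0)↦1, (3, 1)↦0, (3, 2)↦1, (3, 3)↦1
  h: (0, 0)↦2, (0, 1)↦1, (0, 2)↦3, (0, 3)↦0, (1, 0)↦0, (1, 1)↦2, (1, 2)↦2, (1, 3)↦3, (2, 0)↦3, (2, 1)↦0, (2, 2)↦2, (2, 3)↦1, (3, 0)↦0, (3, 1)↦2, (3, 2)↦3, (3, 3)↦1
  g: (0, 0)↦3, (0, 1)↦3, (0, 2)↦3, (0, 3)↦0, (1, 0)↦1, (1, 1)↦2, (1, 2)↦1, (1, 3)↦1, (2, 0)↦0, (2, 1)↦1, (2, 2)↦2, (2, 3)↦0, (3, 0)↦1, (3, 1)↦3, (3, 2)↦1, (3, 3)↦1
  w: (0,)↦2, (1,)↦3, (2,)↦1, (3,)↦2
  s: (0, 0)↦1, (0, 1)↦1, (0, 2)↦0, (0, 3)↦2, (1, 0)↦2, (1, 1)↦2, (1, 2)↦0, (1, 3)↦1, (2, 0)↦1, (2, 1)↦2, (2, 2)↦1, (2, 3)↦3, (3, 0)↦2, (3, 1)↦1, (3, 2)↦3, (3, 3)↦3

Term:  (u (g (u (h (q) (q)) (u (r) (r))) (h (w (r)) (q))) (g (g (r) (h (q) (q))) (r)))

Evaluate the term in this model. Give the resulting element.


value = 2

  q = 2
  q = 2
  (h (q) (q)) = h(2, 2) = 2
  r = 3
  r = 3
  (u (r) (r)) = u(3, 3) = 1
  (u (h (q) (q)) (u (r) (r))) = u(2, 1) = 2
  r = 3
  (w (r)) = w(3,) = 2
  q = 2
  (h (w (r)) (q)) = h(2, 2) = 2
  (g (u (h (q) (q)) (u (r) (r))) (h (w (r)) (q))) = g(2, 2) = 2
  r = 3
  q = 2
  q = 2
  (h (q) (q)) = h(2, 2) = 2
  (g (r) (h (q) (q))) = g(3, 2) = 1
  r = 3
  (g (g (r) (h (q) (q))) (r)) = g(1, 3) = 1
  (u (g (u (h (q) (q)) (u (r) (r))) (h (w (r)) (q))) (g (g (r) (h (q) (q))) (r))) = u(2, 1) = 2


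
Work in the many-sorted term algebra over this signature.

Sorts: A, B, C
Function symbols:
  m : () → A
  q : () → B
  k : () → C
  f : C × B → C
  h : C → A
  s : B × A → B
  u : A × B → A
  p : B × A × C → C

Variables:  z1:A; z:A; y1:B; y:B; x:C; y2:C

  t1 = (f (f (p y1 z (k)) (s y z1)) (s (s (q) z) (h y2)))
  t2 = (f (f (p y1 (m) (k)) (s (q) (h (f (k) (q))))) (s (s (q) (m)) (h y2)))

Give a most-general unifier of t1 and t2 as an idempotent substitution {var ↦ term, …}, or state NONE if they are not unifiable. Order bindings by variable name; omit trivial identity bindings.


{y ↦ (q), z ↦ (m), z1 ↦ (h (f (k) (q)))}


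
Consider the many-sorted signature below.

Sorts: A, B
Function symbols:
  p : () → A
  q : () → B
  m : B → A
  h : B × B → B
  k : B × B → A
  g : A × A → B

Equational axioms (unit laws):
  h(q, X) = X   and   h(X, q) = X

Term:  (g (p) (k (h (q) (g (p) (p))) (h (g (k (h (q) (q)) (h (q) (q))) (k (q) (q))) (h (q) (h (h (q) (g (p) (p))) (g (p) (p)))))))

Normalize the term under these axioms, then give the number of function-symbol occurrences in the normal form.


1. (g (p) (k (h (q) (g (p) (p))) (h (g (k (h (q) (q)) (h (q) (q))) (k (q) (q))) (h (q) (h (h (q) (g (p) (p))) (g (p) (p)))))))  →  (g (p) (k (g (p) (p)) (h (g (k (h (q) (q)) (h (q) (q))) (k (q) (q))) (h (q) (h (h (q) (g (p) (p))) (g (p) (p)))))))
2. (g (p) (k (g (p) (p)) (h (g (k (h (q) (q)) (h (q) (q))) (k (q) (q))) (h (q) (h (h (q) (g (p) (p))) (g (p) (p)))))))  →  (g (p) (k (g (p) (p)) (h (g (k (q) (h (q) (q))) (k (q) (q))) (h (q) (h (h (q) (g (p) (p))) (g (p) (p)))))))
3. (g (p) (k (g (p) (p)) (h (g (k (q) (h (q) (q))) (k (q) (q))) (h (q) (h (h (q) (g (p) (p))) (g (p) (p)))))))  →  (g (p) (k (g (p) (p)) (h (g (k (q) (q)) (k (q) (q))) (h (q) (h (h (q) (g (p) (p))) (g (p) (p)))))))
4. (g (p) (k (g (p) (p)) (h (g (k (q) (q)) (k (q) (q))) (h (q) (h (h (q) (g (p) (p))) (g (p) (p)))))))  →  (g (p) (k (g (p) (p)) (h (g (k (q) (q)) (k (q) (q))) (h (h (q) (g (p) (p))) (g (p) (p))))))
5. (g (p) (k (g (p) (p)) (h (g (k (q) (q)) (k (q) (q))) (h (h (q) (g (p) (p))) (g (p) (p))))))  →  (g (p) (k (g (p) (p)) (h (g (k (q) (q)) (k (q) (q))) (h (g (p) (p)) (g (p) (p))))))
normal form: (g (p) (k (g (p) (p)) (h (g (k (q) (q)) (k (q) (q))) (h (g (p) (p)) (g (p) (p))))))

size = 21


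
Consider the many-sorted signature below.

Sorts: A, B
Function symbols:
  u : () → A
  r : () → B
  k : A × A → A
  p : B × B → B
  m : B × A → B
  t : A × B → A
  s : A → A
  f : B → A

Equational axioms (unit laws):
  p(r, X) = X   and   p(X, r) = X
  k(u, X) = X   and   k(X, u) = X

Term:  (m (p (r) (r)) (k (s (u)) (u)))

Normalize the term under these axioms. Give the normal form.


normal form = (m (r) (s (u)))

1. (m (p (r) (r)) (k (s (u)) (u)))  →  (m (r) (k (s (u)) (u)))
2. (m (r) (k (s (u)) (u)))  →  (m (r) (s (u)))


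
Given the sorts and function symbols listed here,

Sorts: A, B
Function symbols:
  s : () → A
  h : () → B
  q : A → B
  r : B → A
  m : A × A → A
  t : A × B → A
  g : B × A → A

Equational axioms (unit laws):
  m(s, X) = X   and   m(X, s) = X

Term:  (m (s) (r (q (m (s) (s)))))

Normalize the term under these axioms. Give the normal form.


1. (m (s) (r (q (m (s) (s)))))  →  (r (q (m (s) (s))))
2. (r (q (m (s) (s))))  →  (r (q (s)))

normal form = (r (q (s)))


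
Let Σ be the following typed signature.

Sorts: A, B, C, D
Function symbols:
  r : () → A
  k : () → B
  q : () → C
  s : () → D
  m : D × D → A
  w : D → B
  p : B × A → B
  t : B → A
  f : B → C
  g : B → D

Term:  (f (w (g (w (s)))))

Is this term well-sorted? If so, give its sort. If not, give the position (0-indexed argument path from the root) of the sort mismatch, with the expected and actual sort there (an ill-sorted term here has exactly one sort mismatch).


        (s) : D
      (w (s)) : B
    (g (w (s))) : D
  (w (g (w (s)))) : B
(f (w (g (w (s))))) : C

well-sorted; sort = C


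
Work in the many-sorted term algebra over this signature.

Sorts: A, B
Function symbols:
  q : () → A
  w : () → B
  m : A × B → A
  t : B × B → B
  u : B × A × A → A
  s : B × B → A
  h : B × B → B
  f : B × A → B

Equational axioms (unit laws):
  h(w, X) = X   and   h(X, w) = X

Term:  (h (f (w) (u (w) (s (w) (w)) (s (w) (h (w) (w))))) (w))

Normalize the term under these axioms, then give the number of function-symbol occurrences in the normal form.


1. (h (f (w) (u (w) (s (w) (w)) (s (w) (h (w) (w))))) (w))  →  (f (w) (u (w) (s (w) (w)) (s (w) (h (w) (w)))))
2. (f (w) (u (w) (s (w) (w)) (s (w) (h (w) (w)))))  →  (f (w) (u (w) (s (w) (w)) (s (w) (w))))
normal form: (f (w) (u (w) (s (w) (w)) (s (w) (w))))

size = 10


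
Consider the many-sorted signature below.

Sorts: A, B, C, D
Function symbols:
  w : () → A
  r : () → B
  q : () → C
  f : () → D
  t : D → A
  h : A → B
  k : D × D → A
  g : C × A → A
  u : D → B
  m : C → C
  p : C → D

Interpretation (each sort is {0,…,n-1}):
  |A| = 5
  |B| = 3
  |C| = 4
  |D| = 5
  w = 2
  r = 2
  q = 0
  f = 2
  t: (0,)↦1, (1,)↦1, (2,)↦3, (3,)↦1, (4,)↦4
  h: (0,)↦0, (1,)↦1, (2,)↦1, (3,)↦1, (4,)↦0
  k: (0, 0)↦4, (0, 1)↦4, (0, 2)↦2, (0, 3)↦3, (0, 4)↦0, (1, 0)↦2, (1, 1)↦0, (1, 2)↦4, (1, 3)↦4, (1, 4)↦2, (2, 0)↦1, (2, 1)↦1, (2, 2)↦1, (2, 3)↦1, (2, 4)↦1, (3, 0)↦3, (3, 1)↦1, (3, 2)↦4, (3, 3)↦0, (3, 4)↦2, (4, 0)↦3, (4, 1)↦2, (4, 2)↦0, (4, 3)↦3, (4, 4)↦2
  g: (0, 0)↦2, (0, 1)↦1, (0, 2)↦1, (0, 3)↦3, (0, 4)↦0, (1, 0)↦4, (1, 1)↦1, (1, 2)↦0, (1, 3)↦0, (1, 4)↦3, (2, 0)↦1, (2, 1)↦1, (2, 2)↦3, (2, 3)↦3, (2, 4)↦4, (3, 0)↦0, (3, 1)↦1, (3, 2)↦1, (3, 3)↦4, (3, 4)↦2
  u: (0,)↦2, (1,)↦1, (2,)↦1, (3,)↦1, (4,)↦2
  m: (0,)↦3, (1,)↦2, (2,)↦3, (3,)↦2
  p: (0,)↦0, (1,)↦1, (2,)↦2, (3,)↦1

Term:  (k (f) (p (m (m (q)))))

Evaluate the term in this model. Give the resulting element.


value = 1

  f = 2
  q = 0
  (m (q)) = m(0,) = 3
  (m (m (q))) = m(3,) = 2
  (p (m (m (q)))) = p(2,) = 2
  (k (f) (p (m (m (q))))) = k(2, 2) = 1


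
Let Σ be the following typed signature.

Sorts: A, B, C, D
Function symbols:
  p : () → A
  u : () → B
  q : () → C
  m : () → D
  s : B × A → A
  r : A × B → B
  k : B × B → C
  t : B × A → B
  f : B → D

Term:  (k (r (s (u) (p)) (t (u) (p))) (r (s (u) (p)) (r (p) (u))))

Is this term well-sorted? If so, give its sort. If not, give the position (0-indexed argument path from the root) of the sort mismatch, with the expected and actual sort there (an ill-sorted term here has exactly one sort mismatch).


      (u) : B
      (p) : A
    (s (u) (p)) : A
      (u) : B
      (p) : A
    (t (u) (p)) : B
  (r (s (u) (p)) (t (u) (p))) : B
      (u) : B
      (p) : A
    (s (u) (p)) : A
      (p) : A
      (u) : B
    (r (p) (u)) : B
  (r (s (u) (p)) (r (p) (u))) : B
(k (r (s (u) (p)) (t (u) (p))) (r (s (u) (p)) (r (p) (u)))) : C

well-sorted; sort = C


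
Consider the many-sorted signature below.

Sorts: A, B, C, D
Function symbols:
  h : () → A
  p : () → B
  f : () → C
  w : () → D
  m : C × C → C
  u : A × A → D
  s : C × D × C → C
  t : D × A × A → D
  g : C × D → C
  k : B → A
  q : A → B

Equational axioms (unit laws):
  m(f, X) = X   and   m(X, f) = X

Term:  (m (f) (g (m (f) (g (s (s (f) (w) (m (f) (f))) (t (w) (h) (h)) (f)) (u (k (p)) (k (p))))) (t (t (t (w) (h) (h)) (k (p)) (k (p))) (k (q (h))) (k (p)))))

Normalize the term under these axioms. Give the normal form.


normal form = (g (g (s (s (f) (w) (f)) (t (w) (h) (h)) (f)) (u (k (p)) (k (p)))) (t (t (t (w) (h) (h)) (k (p)) (k (p))) (k (q (h))) (k (p))))

1. (m (f) (g (m (f) (g (s (s (f) (w) (m (f) (f))) (t (w) (h) (h)) (f)) (u (k (p)) (k (p))))) (t (t (t (w) (h) (h)) (k (p)) (k (p))) (k (q (h))) (k (p)))))  →  (g (m (f) (g (s (s (f) (w) (m (f) (f))) (t (w) (h) (h)) (f)) (u (k (p)) (k (p))))) (t (t (t (w) (h) (h)) (k (p)) (k (p))) (k (q (h))) (k (p))))
2. (g (m (f) (g (s (s (f) (w) (m (f) (f))) (t (w) (h) (h)) (f)) (u (k (p)) (k (p))))) (t (t (t (w) (h) (h)) (k (p)) (k (p))) (k (q (h))) (k (p))))  →  (g (g (s (s (f) (w) (m (f) (f))) (t (w) (h) (h)) (f)) (u (k (p)) (k (p)))) (t (t (t (w) (h) (h)) (k (p)) (k (p))) (k (q (h))) (k (p))))
3. (g (g (s (s (f) (w) (m (f) (f))) (t (w) (h) (h)) (f)) (u (k (p)) (k (p)))) (t (t (t (w) (h) (h)) (k (p)) (k (p))) (k (q (h))) (k (p))))  →  (g (g (s (s (f) (w) (f)) (t (w) (h) (h)) (f)) (u (k (p)) (k (p)))) (t (t (t (w) (h) (h)) (k (p)) (k (p))) (k (q (h))) (k (p))))


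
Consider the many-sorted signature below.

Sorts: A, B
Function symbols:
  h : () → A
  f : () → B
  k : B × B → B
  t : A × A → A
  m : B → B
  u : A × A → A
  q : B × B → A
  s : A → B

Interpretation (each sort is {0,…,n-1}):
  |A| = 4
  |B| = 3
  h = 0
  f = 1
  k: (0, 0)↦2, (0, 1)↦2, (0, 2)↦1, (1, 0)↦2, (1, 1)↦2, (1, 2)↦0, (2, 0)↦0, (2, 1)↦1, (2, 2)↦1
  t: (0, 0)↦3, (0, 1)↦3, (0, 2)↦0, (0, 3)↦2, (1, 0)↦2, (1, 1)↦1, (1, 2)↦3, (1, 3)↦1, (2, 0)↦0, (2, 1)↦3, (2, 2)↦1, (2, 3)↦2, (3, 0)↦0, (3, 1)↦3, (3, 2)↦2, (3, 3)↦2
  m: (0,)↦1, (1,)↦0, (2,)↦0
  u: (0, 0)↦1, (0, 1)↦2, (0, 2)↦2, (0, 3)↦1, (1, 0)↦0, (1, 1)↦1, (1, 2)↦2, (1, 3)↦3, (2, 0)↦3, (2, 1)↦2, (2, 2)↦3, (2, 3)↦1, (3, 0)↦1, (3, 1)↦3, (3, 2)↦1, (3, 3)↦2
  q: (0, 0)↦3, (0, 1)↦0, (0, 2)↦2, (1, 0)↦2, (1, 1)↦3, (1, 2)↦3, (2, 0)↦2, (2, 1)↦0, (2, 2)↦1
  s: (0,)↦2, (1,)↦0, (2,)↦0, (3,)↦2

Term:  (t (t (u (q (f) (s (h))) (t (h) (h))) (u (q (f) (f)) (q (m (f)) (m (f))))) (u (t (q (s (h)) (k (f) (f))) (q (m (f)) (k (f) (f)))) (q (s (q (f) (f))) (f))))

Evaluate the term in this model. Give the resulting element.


  f = 1
  h = 0
  (s (h)) = s(0,) = 2
  (q (f) (s (h))) = q(1, 2) = 3
  h = 0
  h = 0
  (t (h) (h)) = t(0, 0) = 3
  (u (q (f) (s (h))) (t (h) (h))) = u(3, 3) = 2
  f = 1
  f = 1
  (q (f) (f)) = q(1, 1) = 3
  f = 1
  (m (f)) = m(1,) = 0
  f = 1
  (m (f)) = m(1,) = 0
  (q (m (f)) (m (f))) = q(0, 0) = 3
  (u (q (f) (f)) (q (m (f)) (m (f)))) = u(3, 3) = 2
  (t (u (q (f) (s (h))) (t (h) (h))) (u (q (f) (f)) (q (m (f)) (m (f))))) = t(2, 2) = 1
  h = 0
  (s (h)) = s(0,) = 2
  f = 1
  f = 1
  (k (f) (f)) = k(1, 1) = 2
  (q (s (h)) (k (f) (f))) = q(2, 2) = 1
  f = 1
  (m (f)) = m(1,) = 0
  f = 1
  f = 1
  (k (f) (f)) = k(1, 1) = 2
  (q (m (f)) (k (f) (f))) = q(0, 2) = 2
  (t (q (s (h)) (k (f) (f))) (q (m (f)) (k (f) (f)))) = t(1, 2) = 3
  f = 1
  f = 1
  (q (f) (f)) = q(1, 1) = 3
  (s (q (f) (f))) = s(3,) = 2
  f = 1
  (q (s (q (f) (f))) (f)) = q(2, 1) = 0
  (u (t (q (s (h)) (k (f) (f))) (q (m (f)) (k (f) (f)))) (q (s (q (f) (f))) (f))) = u(3, 0) = 1
  (t (t (u (q (f) (s (h))) (t (h) (h))) (u (q (f) (f)) (q (m (f)) (m (f))))) (u (t (q (s (h)) (k (f) (f))) (q (m (f)) (k (f) (f)))) (q (s (q (f) (f))) (f)))) = t(1, 1) = 1

value = 1


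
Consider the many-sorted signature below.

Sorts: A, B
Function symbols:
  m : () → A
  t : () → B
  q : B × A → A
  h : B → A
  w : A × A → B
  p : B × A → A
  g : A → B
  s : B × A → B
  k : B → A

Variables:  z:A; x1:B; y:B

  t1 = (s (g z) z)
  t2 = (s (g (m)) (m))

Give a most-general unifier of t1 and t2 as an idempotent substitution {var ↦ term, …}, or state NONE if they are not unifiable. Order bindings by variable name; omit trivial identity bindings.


{z ↦ (m)}


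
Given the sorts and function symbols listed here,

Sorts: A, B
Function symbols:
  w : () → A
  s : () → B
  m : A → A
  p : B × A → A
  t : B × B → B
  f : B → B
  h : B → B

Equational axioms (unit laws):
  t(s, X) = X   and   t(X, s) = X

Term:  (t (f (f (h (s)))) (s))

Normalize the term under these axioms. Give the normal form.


normal form = (f (f (h (s))))

1. (t (f (f (h (s)))) (s))  →  (f (f (h (s))))


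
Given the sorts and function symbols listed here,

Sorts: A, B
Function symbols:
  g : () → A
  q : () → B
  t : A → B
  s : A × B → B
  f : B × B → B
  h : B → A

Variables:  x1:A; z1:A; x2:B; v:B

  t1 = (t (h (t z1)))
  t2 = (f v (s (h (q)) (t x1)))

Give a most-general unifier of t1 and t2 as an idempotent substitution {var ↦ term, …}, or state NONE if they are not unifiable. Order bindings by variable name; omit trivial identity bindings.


head clash or occurs-check failure — not unifiable

NONE (not unifiable)


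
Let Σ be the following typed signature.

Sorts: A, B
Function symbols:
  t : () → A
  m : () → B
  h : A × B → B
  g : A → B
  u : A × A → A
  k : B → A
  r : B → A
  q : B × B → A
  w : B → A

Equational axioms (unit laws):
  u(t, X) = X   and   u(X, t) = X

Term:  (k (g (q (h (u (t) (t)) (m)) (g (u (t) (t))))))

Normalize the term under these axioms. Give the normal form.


normal form = (k (g (q (h (t) (m)) (g (t)))))

1. (k (g (q (h (u (t) (t)) (m)) (g (u (t) (t))))))  →  (k (g (q (h (t) (m)) (g (u (t) (t))))))
2. (k (g (q (h (t) (m)) (g (u (t) (t))))))  →  (k (g (q (h (t) (m)) (g (t)))))


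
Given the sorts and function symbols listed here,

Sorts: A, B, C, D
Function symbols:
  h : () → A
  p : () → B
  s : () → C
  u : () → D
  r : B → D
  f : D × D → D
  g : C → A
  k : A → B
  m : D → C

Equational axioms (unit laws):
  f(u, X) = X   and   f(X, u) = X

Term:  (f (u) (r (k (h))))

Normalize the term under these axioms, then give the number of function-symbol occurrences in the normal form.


size = 3

1. (f (u) (r (k (h))))  →  (r (k (h)))
normal form: (r (k (h)))


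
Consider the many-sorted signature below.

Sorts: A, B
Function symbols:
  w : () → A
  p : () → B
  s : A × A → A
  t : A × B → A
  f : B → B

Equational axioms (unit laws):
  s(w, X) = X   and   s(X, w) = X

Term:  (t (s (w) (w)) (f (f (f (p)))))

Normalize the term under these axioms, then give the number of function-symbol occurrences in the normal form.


1. (t (s (w) (w)) (f (f (f (p)))))  →  (t (w) (f (f (f (p)))))
normal form: (t (w) (f (f (f (p)))))

size = 6


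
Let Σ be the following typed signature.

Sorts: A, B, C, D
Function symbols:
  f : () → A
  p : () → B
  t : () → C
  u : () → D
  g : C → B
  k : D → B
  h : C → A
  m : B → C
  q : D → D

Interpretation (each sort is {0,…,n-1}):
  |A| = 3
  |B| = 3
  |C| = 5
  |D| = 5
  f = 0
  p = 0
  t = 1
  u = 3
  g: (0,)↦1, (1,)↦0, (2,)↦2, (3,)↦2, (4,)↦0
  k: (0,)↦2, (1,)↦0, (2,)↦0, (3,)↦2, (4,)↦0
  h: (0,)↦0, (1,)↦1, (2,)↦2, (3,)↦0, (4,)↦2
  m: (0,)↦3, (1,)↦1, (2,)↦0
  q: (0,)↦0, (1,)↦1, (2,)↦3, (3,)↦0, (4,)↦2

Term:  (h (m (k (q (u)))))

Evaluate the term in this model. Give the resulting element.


  u = 3
  (q (u)) = q(3,) = 0
  (k (q (u))) = k(0,) = 2
  (m (k (q (u)))) = m(2,) = 0
  (h (m (k (q (u))))) = h(0,) = 0

value = 0


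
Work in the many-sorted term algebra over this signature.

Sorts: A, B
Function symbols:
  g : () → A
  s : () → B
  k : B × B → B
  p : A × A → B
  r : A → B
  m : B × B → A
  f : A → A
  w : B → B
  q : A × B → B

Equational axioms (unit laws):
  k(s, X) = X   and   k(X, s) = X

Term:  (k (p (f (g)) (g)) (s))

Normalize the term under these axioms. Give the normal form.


normal form = (p (f (g)) (g))

1. (k (p (f (g)) (g)) (s))  →  (p (f (g)) (g))
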